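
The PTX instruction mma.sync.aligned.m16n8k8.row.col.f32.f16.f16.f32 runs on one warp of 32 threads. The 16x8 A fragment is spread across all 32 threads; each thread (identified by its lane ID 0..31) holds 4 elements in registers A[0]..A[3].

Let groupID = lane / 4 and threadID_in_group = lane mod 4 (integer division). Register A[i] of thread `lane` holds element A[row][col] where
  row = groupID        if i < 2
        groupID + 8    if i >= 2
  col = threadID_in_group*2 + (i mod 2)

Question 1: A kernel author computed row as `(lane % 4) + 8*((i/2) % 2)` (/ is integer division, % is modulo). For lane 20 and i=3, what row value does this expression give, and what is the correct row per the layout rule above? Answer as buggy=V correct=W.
buggy=8 correct=13

`(lane % 4) + 8*((i/2) % 2)`[20,3]→8
L=20→G=20>>2=5, T=20&3=0
[3]→row 5+8=13  col 0·2+1=1
row: 8 vs 13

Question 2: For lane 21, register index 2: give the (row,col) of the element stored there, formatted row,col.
13,2

21: g=5,t=1
[2] (5+8,1*2+0) = (13,2)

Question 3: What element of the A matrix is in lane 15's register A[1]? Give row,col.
3,7

lane 15→15/4=3, 15 mod 4=3
i=1  r:3+0→3  c:2·3+1→7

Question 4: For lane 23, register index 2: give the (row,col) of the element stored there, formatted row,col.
L=23→G=23>>2=5, T=23&3=3
[2]→row 5+8=13  col 3·2+0=6

13,6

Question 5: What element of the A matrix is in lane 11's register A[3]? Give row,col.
10,7

L=11->g=11>>2=2, t=11&3=3
[3]->row 2+8=10  col 3·2+1=7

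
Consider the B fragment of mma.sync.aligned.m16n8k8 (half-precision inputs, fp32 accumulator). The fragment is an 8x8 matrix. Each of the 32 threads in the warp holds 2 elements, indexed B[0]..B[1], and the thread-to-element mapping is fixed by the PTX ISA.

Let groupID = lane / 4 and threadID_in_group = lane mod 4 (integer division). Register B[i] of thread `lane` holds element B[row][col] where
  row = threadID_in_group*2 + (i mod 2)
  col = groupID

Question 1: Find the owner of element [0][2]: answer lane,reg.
8,0

c=2->g=2  r=0->t=0,b0=0
L=2*4+0=8  i=0=0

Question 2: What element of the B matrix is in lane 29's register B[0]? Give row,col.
2,7

lane 29⇒29/4=7, 29 mod 4=1
i=0  r:2·1+0⇒2  c:7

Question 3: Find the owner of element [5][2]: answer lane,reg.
c=2->g=2  r=5->t=2,b0=1
L=2*4+2=10  i=1=1

10,1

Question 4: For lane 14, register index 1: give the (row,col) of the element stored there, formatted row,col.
5,3

14: gr=3,th=2
[1] (2*2+1,3) = (5,3)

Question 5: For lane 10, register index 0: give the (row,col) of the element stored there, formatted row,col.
10: gid=2,tid=2
[0] (2*2+0,2) = (4,2)

4,2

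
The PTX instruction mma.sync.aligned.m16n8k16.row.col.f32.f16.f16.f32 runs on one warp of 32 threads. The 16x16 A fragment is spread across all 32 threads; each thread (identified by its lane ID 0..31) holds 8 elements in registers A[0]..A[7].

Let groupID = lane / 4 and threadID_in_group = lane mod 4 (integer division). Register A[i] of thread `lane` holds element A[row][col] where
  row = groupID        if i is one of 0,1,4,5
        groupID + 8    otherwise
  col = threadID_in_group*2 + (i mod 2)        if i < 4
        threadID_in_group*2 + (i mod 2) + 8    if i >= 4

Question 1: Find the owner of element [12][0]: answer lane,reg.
r=12->g=4,rb=1  c=0->cb=0,t=0,b0=0
L=4*4+0=16  i=0*4+1*2+0=2

16,2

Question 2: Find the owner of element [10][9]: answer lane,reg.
r: 10->gid=2,r8=1  c: 9->c8=1,tid=0,i&1=1
L=2*4+0=8  i=1*4+1*2+1=7

8,7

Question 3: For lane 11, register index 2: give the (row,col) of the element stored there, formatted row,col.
L=11->g=11>>2=2, t=11&3=3
[2]->row 2+8=10  col 3·2+0+0=6

10,6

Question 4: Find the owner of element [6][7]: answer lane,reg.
27,1

r: 6->gid=6,r8=0  c: 7->c8=0,tid=3,i&1=1
L=6*4+3=27  i=0*4+0*2+1=1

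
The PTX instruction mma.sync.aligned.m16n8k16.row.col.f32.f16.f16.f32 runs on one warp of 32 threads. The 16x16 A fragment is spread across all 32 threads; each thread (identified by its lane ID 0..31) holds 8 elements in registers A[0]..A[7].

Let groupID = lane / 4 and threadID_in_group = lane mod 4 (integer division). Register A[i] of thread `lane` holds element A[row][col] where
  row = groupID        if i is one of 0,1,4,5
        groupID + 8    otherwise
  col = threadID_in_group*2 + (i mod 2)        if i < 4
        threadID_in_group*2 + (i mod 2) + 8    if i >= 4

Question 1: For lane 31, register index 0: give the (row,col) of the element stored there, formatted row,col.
7,6

L=31->g=31>>2=7, t=31&3=3
[0]->row 7+0=7  col 3·2+0+0=6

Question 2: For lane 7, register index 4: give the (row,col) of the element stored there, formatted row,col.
L=7⇒gr=7>>2=1, th=7&3=3
[4]⇒row 1+0=1  col 3·2+0+8=14

1,14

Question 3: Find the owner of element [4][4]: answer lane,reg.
18,0

r=4⇒gr=4,Rb=0  c=4⇒Cb=0,th=2,odd=0
L=4*4+2=18  i=0*4+0*2+0=0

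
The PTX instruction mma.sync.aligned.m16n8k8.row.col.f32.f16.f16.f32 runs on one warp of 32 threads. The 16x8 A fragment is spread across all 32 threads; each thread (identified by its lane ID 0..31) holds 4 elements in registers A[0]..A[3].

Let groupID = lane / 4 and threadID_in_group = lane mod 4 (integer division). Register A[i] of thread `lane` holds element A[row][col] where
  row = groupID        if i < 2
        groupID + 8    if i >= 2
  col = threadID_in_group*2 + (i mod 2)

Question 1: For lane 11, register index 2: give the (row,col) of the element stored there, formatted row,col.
10,6

lane 11: gr=2 (11/4), th=3 (11%4)
i=2: r=2+8=10, c=3*2+0=6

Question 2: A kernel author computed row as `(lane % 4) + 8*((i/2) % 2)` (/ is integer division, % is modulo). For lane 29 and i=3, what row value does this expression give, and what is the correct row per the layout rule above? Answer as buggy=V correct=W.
`(lane % 4) + 8*((i/2) % 2)`[29,3]→9
L=29→G=29>>2=7, T=29&3=1
[3]→row 7+8=15  col 1·2+1=3
row: 9 vs 15

buggy=9 correct=15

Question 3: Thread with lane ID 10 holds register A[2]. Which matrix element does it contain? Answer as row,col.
10: g=2,t=2
[2] (2+8,2*2+0) = (10,4)

10,4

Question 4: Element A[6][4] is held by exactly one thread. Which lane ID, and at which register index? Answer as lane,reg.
r=6⇒gr=6,Rb=0  c=4⇒th=2,odd=0
L=6*4+2=26  i=0*2+0=0

26,0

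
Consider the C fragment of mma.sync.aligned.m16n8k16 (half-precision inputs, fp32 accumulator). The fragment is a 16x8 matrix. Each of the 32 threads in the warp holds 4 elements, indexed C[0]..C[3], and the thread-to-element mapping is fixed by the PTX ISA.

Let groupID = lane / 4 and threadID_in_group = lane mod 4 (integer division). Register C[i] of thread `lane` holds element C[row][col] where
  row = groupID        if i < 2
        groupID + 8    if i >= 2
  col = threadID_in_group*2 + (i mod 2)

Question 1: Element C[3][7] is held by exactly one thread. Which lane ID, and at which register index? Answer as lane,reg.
r=3->g=3,rb=0  c=7->t=3,b0=1
L=3*4+3=15  i=0*2+1=1

15,1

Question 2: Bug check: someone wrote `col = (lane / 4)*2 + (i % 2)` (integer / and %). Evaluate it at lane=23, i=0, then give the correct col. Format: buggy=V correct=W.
buggy=10 correct=6

`(lane / 4)*2 + (i % 2)`[23,0]->10
23: g=5,t=3
[0] (5+0,3*2+0) = (5,6)
col: 10 vs 6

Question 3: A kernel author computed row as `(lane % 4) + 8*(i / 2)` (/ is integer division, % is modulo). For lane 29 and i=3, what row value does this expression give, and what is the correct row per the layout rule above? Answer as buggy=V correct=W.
buggy=9 correct=15

`(lane % 4) + 8*(i / 2)`[29,3]->9
lane 29->29/4=7, 29 mod 4=1
i=3  r:7+8->15  c:2·1+1->3
row: 9 vs 15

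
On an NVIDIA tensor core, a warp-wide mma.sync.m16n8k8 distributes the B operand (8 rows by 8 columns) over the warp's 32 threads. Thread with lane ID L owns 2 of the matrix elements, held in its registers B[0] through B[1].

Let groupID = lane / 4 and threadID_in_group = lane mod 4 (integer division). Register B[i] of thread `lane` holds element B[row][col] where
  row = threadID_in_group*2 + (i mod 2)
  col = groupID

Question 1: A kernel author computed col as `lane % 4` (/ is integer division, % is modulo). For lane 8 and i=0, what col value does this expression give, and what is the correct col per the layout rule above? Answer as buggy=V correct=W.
`lane % 4`[8,0]->0
L=8->gid=8>>2=2, tid=8&3=0
[0]->row 0·2+0=0  col gid=2
col: 0 vs 2

buggy=0 correct=2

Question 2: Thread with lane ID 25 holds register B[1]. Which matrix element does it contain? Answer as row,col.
3,6

25: G=6,T=1
[1] (1*2+1,6) = (3,6)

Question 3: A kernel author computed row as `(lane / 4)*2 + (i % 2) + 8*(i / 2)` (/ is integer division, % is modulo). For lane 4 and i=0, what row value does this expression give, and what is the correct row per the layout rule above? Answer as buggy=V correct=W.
`(lane / 4)*2 + (i % 2) + 8*(i / 2)`[4,0]->2
4: g=1,t=0
[0] (0*2+0,1) = (0,1)
row: 2 vs 0

buggy=2 correct=0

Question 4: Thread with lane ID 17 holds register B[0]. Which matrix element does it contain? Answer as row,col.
2,4

17: g=4,t=1
[0] (1*2+0,4) = (2,4)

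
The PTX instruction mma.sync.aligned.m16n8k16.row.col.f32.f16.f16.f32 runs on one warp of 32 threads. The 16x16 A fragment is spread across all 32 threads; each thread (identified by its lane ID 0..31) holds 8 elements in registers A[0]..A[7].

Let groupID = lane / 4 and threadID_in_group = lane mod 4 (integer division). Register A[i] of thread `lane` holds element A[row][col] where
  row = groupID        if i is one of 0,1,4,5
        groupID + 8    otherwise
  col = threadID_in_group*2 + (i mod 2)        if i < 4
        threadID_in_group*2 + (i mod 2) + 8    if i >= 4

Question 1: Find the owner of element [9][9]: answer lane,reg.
4,7

r=9->g=1,rb=1  c=9->cb=1,t=0,b0=1
L=1*4+0=4  i=1*4+1*2+1=7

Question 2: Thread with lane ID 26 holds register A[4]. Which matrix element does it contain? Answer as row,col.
lane 26->26/4=6, 26 mod 4=2
i=4  r:6+0->6  c:2·2+0+8->12

6,12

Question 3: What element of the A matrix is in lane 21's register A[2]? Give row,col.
21: G=5,T=1
[2] (5+8,1*2+0+0) = (13,2)

13,2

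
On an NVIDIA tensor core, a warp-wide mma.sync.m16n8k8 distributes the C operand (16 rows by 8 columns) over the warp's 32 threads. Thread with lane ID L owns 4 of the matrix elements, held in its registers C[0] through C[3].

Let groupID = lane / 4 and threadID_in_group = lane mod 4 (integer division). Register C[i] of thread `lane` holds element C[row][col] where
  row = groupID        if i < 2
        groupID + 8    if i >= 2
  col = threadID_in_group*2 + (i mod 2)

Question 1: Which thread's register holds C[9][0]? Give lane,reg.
r: 9->gid=1,r8=1  c: 0->tid=0,i&1=0
L=1*4+0=4  i=1*2+0=2

4,2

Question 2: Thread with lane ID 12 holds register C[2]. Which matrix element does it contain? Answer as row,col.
L=12->gid=12>>2=3, tid=12&3=0
[2]->row 3+8=11  col 0·2+0=0

11,0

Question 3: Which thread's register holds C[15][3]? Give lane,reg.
29,3

r:15=>grp=7,rB=1  c:3=>tig=1,lo=1
L=7*4+1=29  i=1*2+1=3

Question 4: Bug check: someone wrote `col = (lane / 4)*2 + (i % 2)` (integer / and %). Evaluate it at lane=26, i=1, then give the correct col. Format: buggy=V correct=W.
buggy=13 correct=5

`(lane / 4)*2 + (i % 2)`[26,1]->13
lane 26: g=6 (26/4), t=2 (26%4)
i=1: r=6+0=6, c=2*2+1=5
col: 13 vs 5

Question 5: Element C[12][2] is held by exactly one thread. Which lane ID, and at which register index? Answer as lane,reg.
17,2

r=12⇒gr=4,Rb=1  c=2⇒th=1,odd=0
L=4*4+1=17  i=1*2+0=2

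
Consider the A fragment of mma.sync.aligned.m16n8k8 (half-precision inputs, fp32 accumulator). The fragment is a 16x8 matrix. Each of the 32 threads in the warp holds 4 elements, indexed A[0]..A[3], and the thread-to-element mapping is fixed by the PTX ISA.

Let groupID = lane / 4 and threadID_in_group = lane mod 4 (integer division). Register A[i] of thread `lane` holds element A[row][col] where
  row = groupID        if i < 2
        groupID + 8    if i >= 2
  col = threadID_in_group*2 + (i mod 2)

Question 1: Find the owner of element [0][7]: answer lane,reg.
3,1

r: 0->gid=0,r8=0  c: 7->tid=3,i&1=1
L=0*4+3=3  i=0*2+1=1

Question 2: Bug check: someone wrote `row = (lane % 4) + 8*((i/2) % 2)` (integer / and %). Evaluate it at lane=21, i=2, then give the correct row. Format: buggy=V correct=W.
buggy=9 correct=13

`(lane % 4) + 8*((i/2) % 2)`[21,2]=>9
lane 21=>21/4=5, 21 mod 4=1
i=2  r:5+8=>13  c:2·1+0=>2
row: 9 vs 13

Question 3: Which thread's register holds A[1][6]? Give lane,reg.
7,0

r=1→G=1,rhi=0  c=6→T=3,p=0
L=1*4+3=7  i=0*2+0=0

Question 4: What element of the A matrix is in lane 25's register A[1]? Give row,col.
lane 25: grp=6 (25/4), tig=1 (25%4)
i=1: r=6+0=6, c=1*2+1=3

6,3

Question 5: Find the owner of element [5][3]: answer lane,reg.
r:5=>grp=5,rB=0  c:3=>tig=1,lo=1
L=5*4+1=21  i=0*2+1=1

21,1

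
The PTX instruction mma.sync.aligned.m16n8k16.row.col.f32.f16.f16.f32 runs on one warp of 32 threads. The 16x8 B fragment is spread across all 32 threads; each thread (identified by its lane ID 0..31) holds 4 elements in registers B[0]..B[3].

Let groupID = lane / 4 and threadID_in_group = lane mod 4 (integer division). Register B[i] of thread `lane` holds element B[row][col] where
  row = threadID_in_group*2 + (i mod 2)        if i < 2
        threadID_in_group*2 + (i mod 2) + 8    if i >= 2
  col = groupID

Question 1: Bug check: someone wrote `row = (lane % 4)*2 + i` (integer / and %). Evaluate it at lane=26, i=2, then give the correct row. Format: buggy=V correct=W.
buggy=6 correct=12

`(lane % 4)*2 + i`[26,2]->6
26: g=6,t=2
[2] (2*2+0+8,6) = (12,6)
row: 6 vs 12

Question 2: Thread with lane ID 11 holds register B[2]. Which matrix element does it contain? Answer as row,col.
L=11⇒gr=11>>2=2, th=11&3=3
[2]⇒row 3·2+0+8=14  col gr=2

14,2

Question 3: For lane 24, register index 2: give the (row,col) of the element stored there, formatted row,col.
8,6

lane 24: g=6 (24/4), t=0 (24%4)
i=2: r=0*2+0+8=8, c=g=6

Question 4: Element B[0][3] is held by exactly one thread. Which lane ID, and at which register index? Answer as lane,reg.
c:3=>grp=3  r:0=>rB=0,tig=0,lo=0
L=3*4+0=12  i=0*2+0=0

12,0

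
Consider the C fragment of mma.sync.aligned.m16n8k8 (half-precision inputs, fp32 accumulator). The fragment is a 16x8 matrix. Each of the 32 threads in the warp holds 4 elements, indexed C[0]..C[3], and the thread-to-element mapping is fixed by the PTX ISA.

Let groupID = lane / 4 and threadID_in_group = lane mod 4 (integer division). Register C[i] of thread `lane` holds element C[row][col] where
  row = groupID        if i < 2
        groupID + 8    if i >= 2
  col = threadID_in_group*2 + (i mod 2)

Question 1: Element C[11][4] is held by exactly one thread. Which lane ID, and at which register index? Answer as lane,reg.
r: 11->gid=3,r8=1  c: 4->tid=2,i&1=0
L=3*4+2=14  i=1*2+0=2

14,2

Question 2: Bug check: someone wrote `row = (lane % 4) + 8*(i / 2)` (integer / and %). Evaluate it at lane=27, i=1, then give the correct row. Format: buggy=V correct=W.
buggy=3 correct=6

`(lane % 4) + 8*(i / 2)`[27,1]=>3
L=27=>grp=27>>2=6, tig=27&3=3
[1]=>row 6+0=6  col 3·2+1=7
row: 3 vs 6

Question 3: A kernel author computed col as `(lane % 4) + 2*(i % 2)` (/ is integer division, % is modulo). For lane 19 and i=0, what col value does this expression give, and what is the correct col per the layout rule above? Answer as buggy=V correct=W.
`(lane % 4) + 2*(i % 2)`[19,0]→3
lane 19→19/4=4, 19 mod 4=3
i=0  r:4+0→4  c:2·3+0→6
col: 3 vs 6

buggy=3 correct=6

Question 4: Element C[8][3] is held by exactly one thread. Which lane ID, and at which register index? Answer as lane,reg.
r=8⇒gr=0,Rb=1  c=3⇒th=1,odd=1
L=0*4+1=1  i=1*2+1=3

1,3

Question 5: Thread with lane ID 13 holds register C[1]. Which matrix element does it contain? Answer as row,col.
3,3

lane 13->13/4=3, 13 mod 4=1
i=1  r:3+0->3  c:2·1+1->3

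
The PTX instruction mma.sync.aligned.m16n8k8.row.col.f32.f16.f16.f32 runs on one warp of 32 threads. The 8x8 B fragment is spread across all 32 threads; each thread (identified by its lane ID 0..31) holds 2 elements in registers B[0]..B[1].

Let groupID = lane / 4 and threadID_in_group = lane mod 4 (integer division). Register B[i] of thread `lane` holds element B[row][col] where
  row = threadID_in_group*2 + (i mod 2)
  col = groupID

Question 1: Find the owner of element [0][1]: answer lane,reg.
c=1→G=1  r=0→T=0,p=0
L=1*4+0=4  i=0=0

4,0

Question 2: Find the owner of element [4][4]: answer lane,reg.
18,0

c=4⇒gr=4  r=4⇒th=2,odd=0
L=4*4+2=18  i=0=0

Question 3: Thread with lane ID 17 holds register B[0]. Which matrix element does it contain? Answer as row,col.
lane 17=>17/4=4, 17 mod 4=1
i=0  r:2·1+0=>2  c:4

2,4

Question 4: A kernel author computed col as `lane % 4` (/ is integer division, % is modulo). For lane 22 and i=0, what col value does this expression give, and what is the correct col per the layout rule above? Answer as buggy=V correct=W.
`lane % 4`[22,0]=>2
lane 22=>22/4=5, 22 mod 4=2
i=0  r:2·2+0=>4  c:5
col: 2 vs 5

buggy=2 correct=5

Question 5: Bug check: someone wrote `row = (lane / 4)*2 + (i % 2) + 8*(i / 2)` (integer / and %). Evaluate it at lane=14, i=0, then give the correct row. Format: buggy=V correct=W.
`(lane / 4)*2 + (i % 2) + 8*(i / 2)`[14,0]->6
lane 14->14/4=3, 14 mod 4=2
i=0  r:2·2+0->4  c:3
row: 6 vs 4

buggy=6 correct=4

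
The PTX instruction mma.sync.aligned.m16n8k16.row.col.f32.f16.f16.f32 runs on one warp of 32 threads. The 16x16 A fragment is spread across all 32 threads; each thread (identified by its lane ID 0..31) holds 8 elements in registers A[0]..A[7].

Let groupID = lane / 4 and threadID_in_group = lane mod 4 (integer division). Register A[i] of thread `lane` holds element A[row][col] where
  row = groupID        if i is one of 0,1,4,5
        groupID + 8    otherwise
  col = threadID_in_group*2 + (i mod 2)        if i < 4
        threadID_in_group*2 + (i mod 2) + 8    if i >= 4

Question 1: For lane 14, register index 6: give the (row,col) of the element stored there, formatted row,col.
14: gid=3,tid=2
[6] (3+8,2*2+0+8) = (11,12)

11,12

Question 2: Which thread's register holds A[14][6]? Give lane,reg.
r=14→G=6,rhi=1  c=6→chi=0,T=3,p=0
L=6*4+3=27  i=0*4+1*2+0=2

27,2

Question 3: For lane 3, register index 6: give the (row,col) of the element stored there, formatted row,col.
lane 3->3/4=0, 3 mod 4=3
i=6  r:0+8->8  c:2·3+0+8->14

8,14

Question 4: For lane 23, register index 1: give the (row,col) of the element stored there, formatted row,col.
lane 23: gid=5 (23/4), tid=3 (23%4)
i=1: r=5+0=5, c=3*2+1+0=7

5,7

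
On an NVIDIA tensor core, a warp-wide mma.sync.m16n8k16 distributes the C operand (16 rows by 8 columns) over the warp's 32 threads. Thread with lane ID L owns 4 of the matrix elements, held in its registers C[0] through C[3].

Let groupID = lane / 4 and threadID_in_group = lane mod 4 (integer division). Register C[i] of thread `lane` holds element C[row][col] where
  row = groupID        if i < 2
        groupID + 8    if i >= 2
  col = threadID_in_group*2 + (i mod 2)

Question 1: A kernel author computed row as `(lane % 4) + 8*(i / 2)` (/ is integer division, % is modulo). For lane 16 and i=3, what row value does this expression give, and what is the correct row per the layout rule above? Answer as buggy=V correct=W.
buggy=8 correct=12

`(lane % 4) + 8*(i / 2)`[16,3]⇒8
16: gr=4,th=0
[3] (4+8,0*2+1) = (12,1)
row: 8 vs 12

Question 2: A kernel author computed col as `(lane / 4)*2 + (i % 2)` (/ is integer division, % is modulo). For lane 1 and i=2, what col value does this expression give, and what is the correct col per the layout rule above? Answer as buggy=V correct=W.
buggy=0 correct=2

`(lane / 4)*2 + (i % 2)`[1,2]->0
1: g=0,t=1
[2] (0+8,1*2+0) = (8,2)
col: 0 vs 2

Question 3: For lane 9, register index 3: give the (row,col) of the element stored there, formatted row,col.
lane 9: grp=2 (9/4), tig=1 (9%4)
i=3: r=2+8=10, c=1*2+1=3

10,3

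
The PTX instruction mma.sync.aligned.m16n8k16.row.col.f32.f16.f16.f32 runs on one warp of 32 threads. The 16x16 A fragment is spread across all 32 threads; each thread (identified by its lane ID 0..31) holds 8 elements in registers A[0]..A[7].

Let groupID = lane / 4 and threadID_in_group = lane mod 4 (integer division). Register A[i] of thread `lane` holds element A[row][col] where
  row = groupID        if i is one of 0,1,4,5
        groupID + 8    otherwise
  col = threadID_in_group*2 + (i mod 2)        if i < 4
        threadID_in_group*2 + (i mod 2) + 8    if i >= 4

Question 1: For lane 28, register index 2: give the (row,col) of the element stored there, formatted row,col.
lane 28->28/4=7, 28 mod 4=0
i=2  r:7+8->15  c:2·0+0+0->0

15,0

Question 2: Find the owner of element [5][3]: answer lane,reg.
21,1

r=5⇒gr=5,Rb=0  c=3⇒Cb=0,th=1,odd=1
L=5*4+1=21  i=0*4+0*2+1=1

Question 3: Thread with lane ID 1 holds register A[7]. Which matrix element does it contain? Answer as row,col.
lane 1: g=0 (1/4), t=1 (1%4)
i=7: r=0+8=8, c=1*2+1+8=11

8,11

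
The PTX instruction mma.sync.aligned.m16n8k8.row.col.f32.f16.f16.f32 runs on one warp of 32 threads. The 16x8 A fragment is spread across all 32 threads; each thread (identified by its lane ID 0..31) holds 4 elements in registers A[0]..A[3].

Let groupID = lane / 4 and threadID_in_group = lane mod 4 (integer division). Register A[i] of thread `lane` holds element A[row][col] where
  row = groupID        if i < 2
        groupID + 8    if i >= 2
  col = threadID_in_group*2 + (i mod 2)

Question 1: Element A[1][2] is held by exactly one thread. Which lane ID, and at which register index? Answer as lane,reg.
5,0

r:1=>grp=1,rB=0  c:2=>tig=1,lo=0
L=1*4+1=5  i=0*2+0=0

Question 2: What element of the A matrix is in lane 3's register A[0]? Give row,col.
lane 3: G=0 (3/4), T=3 (3%4)
i=0: r=0+0=0, c=3*2+0=6

0,6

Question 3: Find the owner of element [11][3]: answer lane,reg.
13,3

r=11->g=3,rb=1  c=3->t=1,b0=1
L=3*4+1=13  i=1*2+1=3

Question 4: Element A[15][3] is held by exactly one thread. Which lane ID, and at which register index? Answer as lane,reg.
29,3

r=15→G=7,rhi=1  c=3→T=1,p=1
L=7*4+1=29  i=1*2+1=3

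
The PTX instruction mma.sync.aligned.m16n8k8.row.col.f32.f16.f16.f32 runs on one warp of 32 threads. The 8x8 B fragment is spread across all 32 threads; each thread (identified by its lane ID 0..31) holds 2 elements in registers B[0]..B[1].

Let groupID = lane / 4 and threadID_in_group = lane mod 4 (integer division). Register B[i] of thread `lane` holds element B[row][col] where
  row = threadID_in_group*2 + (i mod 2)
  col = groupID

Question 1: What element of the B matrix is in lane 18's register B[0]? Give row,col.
lane 18: g=4 (18/4), t=2 (18%4)
i=0: r=2*2+0=4, c=g=4

4,4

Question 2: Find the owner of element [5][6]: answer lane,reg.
c=6->g=6  r=5->t=2,b0=1
L=6*4+2=26  i=1=1

26,1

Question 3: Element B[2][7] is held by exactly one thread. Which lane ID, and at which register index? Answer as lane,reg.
c:7=>grp=7  r:2=>tig=1,lo=0
L=7*4+1=29  i=0=0

29,0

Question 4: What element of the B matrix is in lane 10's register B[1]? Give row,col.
5,2

L=10=>grp=10>>2=2, tig=10&3=2
[1]=>row 2·2+1=5  col grp=2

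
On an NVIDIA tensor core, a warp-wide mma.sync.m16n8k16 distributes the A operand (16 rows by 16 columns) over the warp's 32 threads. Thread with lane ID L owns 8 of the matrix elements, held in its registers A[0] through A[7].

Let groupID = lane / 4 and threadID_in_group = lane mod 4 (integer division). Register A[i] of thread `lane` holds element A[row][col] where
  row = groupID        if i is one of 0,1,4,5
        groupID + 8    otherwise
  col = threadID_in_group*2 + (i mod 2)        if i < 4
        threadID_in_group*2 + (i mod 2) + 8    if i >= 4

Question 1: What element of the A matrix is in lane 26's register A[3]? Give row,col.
14,5

lane 26⇒26/4=6, 26 mod 4=2
i=3  r:6+8⇒14  c:2·2+1+0⇒5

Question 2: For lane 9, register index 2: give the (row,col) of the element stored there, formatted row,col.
10,2

lane 9: G=2 (9/4), T=1 (9%4)
i=2: r=2+8=10, c=1*2+0+0=2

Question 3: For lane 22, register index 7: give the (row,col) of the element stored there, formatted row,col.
22: G=5,T=2
[7] (5+8,2*2+1+8) = (13,13)

13,13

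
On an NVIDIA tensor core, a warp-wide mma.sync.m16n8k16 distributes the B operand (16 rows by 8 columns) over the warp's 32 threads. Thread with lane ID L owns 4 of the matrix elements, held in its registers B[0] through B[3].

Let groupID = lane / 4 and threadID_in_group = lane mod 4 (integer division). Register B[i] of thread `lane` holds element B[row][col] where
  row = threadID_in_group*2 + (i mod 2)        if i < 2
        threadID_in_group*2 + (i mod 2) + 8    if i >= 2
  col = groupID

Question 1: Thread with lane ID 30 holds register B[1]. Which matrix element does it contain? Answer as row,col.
30: grp=7,tig=2
[1] (2*2+1+0,7) = (5,7)

5,7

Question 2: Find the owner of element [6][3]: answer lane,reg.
c=3⇒gr=3  r=6⇒Rb=0,th=3,odd=0
L=3*4+3=15  i=0*2+0=0

15,0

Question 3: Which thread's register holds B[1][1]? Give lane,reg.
4,1

c:1=>grp=1  r:1=>rB=0,tig=0,lo=1
L=1*4+0=4  i=0*2+1=1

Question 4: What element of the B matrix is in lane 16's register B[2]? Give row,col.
lane 16=>16/4=4, 16 mod 4=0
i=2  r:2·0+0+8=>8  c:4

8,4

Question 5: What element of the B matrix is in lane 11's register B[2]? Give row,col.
lane 11⇒11/4=2, 11 mod 4=3
i=2  r:2·3+0+8⇒14  c:2

14,2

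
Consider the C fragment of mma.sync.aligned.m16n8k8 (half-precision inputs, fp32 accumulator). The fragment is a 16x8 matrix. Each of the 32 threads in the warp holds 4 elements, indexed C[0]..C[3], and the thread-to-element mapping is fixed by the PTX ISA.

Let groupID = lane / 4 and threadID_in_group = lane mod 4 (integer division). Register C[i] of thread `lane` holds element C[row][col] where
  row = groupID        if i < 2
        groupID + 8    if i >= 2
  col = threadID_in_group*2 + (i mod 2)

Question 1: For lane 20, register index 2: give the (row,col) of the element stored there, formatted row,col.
13,0

20: grp=5,tig=0
[2] (5+8,0*2+0) = (13,0)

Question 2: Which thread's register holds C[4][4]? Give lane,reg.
r: 4->gid=4,r8=0  c: 4->tid=2,i&1=0
L=4*4+2=18  i=0*2+0=0

18,0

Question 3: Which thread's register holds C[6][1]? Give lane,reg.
24,1

r:6=>grp=6,rB=0  c:1=>tig=0,lo=1
L=6*4+0=24  i=0*2+1=1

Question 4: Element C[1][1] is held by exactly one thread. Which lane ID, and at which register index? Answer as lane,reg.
r=1->g=1,rb=0  c=1->t=0,b0=1
L=1*4+0=4  i=0*2+1=1

4,1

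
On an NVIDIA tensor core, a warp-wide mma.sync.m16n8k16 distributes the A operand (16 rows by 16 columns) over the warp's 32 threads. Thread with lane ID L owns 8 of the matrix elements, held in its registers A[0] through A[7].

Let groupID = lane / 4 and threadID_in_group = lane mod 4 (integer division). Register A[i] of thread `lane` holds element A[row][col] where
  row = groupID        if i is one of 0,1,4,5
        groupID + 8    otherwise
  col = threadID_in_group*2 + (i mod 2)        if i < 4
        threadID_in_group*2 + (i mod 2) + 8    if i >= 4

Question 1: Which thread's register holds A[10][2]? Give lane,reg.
r: 10->gid=2,r8=1  c: 2->c8=0,tid=1,i&1=0
L=2*4+1=9  i=0*4+1*2+0=2

9,2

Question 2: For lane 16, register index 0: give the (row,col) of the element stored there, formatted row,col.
4,0

L=16->gid=16>>2=4, tid=16&3=0
[0]->row 4+0=4  col 0·2+0+0=0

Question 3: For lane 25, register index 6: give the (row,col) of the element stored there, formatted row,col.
lane 25->25/4=6, 25 mod 4=1
i=6  r:6+8->14  c:2·1+0+8->10

14,10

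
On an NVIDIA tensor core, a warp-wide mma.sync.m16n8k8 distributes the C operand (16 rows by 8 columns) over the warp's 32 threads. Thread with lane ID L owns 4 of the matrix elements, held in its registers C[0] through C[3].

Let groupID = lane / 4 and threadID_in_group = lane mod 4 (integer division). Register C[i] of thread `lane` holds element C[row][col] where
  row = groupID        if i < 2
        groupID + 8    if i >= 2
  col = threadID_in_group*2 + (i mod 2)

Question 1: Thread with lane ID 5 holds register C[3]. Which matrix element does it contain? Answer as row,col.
lane 5⇒5/4=1, 5 mod 4=1
i=3  r:1+8⇒9  c:2·1+1⇒3

9,3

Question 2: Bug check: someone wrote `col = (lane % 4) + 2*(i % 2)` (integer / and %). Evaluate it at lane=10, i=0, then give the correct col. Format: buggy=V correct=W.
buggy=2 correct=4

`(lane % 4) + 2*(i % 2)`[10,0]→2
10: G=2,T=2
[0] (2+0,2*2+0) = (2,4)
col: 2 vs 4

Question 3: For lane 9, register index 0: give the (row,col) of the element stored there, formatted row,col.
2,2

lane 9→9/4=2, 9 mod 4=1
i=0  r:2+0→2  c:2·1+0→2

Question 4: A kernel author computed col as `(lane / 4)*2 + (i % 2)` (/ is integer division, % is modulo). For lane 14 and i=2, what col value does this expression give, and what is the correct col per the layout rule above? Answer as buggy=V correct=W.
`(lane / 4)*2 + (i % 2)`[14,2]->6
lane 14: gid=3 (14/4), tid=2 (14%4)
i=2: r=3+8=11, c=2*2+0=4
col: 6 vs 4

buggy=6 correct=4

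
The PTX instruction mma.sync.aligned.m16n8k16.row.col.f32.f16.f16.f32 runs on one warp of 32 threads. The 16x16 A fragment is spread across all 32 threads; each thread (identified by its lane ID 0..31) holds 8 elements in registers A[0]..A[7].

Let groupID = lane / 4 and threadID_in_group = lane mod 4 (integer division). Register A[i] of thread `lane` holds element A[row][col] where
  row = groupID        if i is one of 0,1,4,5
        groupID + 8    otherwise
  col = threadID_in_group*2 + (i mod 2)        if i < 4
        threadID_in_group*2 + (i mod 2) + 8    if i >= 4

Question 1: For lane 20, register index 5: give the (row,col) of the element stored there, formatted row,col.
lane 20: G=5 (20/4), T=0 (20%4)
i=5: r=5+0=5, c=0*2+1+8=9

5,9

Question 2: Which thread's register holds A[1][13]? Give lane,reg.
6,5

r=1->g=1,rb=0  c=13->cb=1,t=2,b0=1
L=1*4+2=6  i=1*4+0*2+1=5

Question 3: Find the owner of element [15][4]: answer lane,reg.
r=15→G=7,rhi=1  c=4→chi=0,T=2,p=0
L=7*4+2=30  i=0*4+1*2+0=2

30,2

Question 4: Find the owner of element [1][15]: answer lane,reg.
7,5

r=1->g=1,rb=0  c=15->cb=1,t=3,b0=1
L=1*4+3=7  i=1*4+0*2+1=5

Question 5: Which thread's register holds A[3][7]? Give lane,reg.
15,1

r=3->g=3,rb=0  c=7->cb=0,t=3,b0=1
L=3*4+3=15  i=0*4+0*2+1=1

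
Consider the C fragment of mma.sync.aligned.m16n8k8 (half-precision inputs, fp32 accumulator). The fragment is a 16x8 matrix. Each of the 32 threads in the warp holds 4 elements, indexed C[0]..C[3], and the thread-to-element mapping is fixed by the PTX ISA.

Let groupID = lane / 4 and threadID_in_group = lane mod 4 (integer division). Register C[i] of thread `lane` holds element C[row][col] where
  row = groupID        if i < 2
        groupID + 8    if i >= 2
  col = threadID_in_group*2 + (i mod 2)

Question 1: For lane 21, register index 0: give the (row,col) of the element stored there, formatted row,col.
21: gid=5,tid=1
[0] (5+0,1*2+0) = (5,2)

5,2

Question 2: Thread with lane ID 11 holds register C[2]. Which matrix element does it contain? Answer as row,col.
10,6

11: G=2,T=3
[2] (2+8,3*2+0) = (10,6)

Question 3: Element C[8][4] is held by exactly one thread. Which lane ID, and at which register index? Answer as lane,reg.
r=8⇒gr=0,Rb=1  c=4⇒th=2,odd=0
L=0*4+2=2  i=1*2+0=2

2,2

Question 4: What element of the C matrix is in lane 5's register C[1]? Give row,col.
1,3

lane 5: grp=1 (5/4), tig=1 (5%4)
i=1: r=1+0=1, c=1*2+1=3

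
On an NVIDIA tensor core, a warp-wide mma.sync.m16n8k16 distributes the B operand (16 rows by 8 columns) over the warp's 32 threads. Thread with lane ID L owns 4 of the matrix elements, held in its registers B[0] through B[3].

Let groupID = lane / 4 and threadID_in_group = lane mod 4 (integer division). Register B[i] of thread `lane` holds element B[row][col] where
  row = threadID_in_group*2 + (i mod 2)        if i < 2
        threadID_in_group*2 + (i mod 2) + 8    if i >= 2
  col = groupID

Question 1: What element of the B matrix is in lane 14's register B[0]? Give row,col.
4,3

L=14->g=14>>2=3, t=14&3=2
[0]->row 2·2+0+0=4  col g=3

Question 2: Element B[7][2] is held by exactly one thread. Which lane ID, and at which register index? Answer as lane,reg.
c=2→G=2  r=7→rhi=0,T=3,p=1
L=2*4+3=11  i=0*2+1=1

11,1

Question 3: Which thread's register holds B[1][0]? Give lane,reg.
c=0->g=0  r=1->rb=0,t=0,b0=1
L=0*4+0=0  i=0*2+1=1

0,1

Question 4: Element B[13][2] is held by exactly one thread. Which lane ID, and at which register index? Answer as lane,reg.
10,3

c=2->g=2  r=13->rb=1,t=2,b0=1
L=2*4+2=10  i=1*2+1=3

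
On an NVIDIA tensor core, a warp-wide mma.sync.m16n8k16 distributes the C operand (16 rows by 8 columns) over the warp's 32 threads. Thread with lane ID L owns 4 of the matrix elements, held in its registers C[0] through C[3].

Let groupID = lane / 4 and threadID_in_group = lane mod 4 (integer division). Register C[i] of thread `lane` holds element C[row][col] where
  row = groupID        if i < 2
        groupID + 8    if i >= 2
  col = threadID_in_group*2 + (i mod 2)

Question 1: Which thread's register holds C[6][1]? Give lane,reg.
24,1

r=6->g=6,rb=0  c=1->t=0,b0=1
L=6*4+0=24  i=0*2+1=1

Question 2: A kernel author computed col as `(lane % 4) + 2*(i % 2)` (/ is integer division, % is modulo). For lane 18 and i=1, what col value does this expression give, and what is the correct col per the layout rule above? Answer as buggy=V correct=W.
`(lane % 4) + 2*(i % 2)`[18,1]→4
lane 18: G=4 (18/4), T=2 (18%4)
i=1: r=4+0=4, c=2*2+1=5
col: 4 vs 5

buggy=4 correct=5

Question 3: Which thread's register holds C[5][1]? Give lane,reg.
20,1

r=5→G=5,rhi=0  c=1→T=0,p=1
L=5*4+0=20  i=0*2+1=1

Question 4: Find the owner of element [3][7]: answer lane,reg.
r: 3->gid=3,r8=0  c: 7->tid=3,i&1=1
L=3*4+3=15  i=0*2+1=1

15,1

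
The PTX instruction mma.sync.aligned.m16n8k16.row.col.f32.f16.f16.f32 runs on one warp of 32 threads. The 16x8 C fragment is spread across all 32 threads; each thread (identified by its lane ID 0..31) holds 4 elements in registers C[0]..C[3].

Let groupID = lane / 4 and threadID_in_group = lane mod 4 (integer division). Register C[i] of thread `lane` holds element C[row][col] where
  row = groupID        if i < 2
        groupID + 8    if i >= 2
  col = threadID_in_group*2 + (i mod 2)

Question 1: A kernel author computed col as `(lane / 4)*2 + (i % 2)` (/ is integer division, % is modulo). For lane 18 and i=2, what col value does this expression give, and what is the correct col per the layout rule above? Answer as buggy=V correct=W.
`(lane / 4)*2 + (i % 2)`[18,2]=>8
18: grp=4,tig=2
[2] (4+8,2*2+0) = (12,4)
col: 8 vs 4

buggy=8 correct=4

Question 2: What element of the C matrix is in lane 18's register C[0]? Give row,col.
4,4

18: g=4,t=2
[0] (4+0,2*2+0) = (4,4)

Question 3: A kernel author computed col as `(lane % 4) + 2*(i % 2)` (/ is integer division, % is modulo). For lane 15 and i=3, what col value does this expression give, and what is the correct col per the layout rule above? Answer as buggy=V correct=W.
buggy=5 correct=7

`(lane % 4) + 2*(i % 2)`[15,3]->5
lane 15->15/4=3, 15 mod 4=3
i=3  r:3+8->11  c:2·3+1->7
col: 5 vs 7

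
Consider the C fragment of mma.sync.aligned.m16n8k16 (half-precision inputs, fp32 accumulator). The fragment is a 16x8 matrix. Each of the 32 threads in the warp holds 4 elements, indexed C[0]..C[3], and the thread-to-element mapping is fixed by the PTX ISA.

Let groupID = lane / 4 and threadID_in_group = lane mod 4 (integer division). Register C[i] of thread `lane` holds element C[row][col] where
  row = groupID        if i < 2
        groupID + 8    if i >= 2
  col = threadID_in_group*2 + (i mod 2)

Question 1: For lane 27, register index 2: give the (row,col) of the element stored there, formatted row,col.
lane 27: G=6 (27/4), T=3 (27%4)
i=2: r=6+8=14, c=3*2+0=6

14,6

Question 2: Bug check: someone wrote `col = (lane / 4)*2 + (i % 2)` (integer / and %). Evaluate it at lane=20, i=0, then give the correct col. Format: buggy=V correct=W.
buggy=10 correct=0

`(lane / 4)*2 + (i % 2)`[20,0]->10
lane 20->20/4=5, 20 mod 4=0
i=0  r:5+0->5  c:2·0+0->0
col: 10 vs 0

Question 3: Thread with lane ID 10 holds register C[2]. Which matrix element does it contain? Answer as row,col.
10,4

lane 10: gr=2 (10/4), th=2 (10%4)
i=2: r=2+8=10, c=2*2+0=4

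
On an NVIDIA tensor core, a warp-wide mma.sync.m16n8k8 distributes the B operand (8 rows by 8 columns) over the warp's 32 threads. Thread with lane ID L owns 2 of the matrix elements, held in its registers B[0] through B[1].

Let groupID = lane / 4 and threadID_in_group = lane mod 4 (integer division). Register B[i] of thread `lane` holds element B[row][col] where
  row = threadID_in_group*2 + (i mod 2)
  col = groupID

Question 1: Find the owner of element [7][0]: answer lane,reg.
3,1

c: 0->gid=0  r: 7->tid=3,i&1=1
L=0*4+3=3  i=1=1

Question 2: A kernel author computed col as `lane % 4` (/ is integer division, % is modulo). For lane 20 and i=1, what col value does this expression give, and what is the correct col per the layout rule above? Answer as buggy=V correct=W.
buggy=0 correct=5

`lane % 4`[20,1]=>0
lane 20: grp=5 (20/4), tig=0 (20%4)
i=1: r=0*2+1=1, c=grp=5
col: 0 vs 5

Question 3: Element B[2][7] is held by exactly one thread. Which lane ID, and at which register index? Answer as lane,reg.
29,0

c=7→G=7  r=2→T=1,p=0
L=7*4+1=29  i=0=0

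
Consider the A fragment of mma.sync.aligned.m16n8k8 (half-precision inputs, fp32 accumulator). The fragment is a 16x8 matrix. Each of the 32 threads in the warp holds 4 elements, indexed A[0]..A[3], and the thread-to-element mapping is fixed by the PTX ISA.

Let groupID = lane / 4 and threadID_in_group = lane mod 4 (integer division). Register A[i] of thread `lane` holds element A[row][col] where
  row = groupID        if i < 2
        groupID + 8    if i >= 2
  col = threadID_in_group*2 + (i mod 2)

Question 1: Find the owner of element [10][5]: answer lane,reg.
r=10⇒gr=2,Rb=1  c=5⇒th=2,odd=1
L=2*4+2=10  i=1*2+1=3

10,3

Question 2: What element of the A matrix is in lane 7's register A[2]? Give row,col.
9,6

lane 7: g=1 (7/4), t=3 (7%4)
i=2: r=1+8=9, c=3*2+0=6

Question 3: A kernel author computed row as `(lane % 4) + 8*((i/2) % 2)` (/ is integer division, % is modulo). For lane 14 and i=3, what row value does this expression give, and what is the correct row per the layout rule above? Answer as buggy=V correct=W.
`(lane % 4) + 8*((i/2) % 2)`[14,3]=>10
14: grp=3,tig=2
[3] (3+8,2*2+1) = (11,5)
row: 10 vs 11

buggy=10 correct=11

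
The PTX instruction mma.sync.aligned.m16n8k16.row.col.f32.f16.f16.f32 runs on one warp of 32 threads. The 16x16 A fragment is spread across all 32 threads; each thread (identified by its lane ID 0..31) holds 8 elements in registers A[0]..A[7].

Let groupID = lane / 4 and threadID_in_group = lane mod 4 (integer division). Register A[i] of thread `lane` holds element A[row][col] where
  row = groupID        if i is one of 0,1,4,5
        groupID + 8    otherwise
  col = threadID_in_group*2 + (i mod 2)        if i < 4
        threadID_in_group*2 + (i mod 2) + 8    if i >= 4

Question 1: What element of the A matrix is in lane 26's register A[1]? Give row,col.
6,5

L=26->g=26>>2=6, t=26&3=2
[1]->row 6+0=6  col 2·2+1+0=5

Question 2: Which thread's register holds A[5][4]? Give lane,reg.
22,0

r: 5->gid=5,r8=0  c: 4->c8=0,tid=2,i&1=0
L=5*4+2=22  i=0*4+0*2+0=0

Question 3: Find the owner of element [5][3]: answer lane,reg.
21,1

r=5→G=5,rhi=0  c=3→chi=0,T=1,p=1
L=5*4+1=21  i=0*4+0*2+1=1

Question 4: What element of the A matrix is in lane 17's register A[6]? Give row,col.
lane 17→17/4=4, 17 mod 4=1
i=6  r:4+8→12  c:2·1+0+8→10

12,10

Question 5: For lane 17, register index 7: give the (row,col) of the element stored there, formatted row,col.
12,11

17: G=4,T=1
[7] (4+8,1*2+1+8) = (12,11)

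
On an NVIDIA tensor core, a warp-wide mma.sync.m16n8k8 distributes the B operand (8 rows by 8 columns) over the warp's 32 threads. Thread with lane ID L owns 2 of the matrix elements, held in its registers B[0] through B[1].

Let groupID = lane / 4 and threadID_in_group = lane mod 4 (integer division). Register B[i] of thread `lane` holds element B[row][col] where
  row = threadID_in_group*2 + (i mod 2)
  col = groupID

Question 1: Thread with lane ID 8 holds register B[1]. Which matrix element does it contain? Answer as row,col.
lane 8→8/4=2, 8 mod 4=0
i=1  r:2·0+1→1  c:2

1,2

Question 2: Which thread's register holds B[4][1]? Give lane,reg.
c:1=>grp=1  r:4=>tig=2,lo=0
L=1*4+2=6  i=0=0

6,0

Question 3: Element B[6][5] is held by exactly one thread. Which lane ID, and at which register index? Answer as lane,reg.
c=5→G=5  r=6→T=3,p=0
L=5*4+3=23  i=0=0

23,0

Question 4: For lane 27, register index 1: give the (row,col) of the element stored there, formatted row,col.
7,6

lane 27→27/4=6, 27 mod 4=3
i=1  r:2·3+1→7  c:6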